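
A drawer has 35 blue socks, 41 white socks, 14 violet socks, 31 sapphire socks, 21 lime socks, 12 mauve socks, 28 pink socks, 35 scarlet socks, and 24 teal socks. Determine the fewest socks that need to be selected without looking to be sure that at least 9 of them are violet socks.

236

In the worst case for collecting violet socks, every non-violet sock comes out first.
There are 35 + 41 + 31 + 21 + 12 + 28 + 35 + 24 = 227 non-violet socks altogether.
After those, each further sock must be violet, so 227 + 9 = 236 draws guarantee 9 violet socks.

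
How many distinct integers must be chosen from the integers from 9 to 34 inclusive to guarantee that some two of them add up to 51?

A set avoiding the sum 51 can contain at most one of each pair {x, 51−x}, plus the 8 elements whose complement lies outside the range.
The integers 9, …, 25 (17 of them) are such a set: any two sum to at least 9+10 = 19 and at most 24+25 = 49 < 51.
Any 18th integer completes one of the 9 pairs, so 18 choices force a sum of 51.

18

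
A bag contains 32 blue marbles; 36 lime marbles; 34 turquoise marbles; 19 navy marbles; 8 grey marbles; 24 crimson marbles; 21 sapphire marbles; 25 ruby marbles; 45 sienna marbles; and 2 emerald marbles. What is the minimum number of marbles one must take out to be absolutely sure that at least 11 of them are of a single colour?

91

By pigeonhole, put each drawn marble into a box by colour. The largest draw with every box below 11 takes min(count, 10) from each colour; colours with fewer than 10 contribute all they have.
Σ min(cᵢ, 10) = 10 + 10 + 10 + 10 + 8 + 10 + 10 + 10 + 10 + 2 = 90.
Draw number 90 + 1 = 91 must push one box to 11.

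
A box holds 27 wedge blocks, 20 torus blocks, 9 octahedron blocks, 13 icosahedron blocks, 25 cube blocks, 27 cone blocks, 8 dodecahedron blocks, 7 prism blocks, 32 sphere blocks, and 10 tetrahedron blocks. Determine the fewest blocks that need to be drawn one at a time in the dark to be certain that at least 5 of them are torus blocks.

163

In the worst case for collecting torus blocks, every non-torus block comes out first.
There are 27 + 9 + 13 + 25 + 27 + 8 + 7 + 32 + 10 = 158 non-torus blocks altogether.
After those, each further block must be torus, so 158 + 5 = 163 draws guarantee 5 torus blocks.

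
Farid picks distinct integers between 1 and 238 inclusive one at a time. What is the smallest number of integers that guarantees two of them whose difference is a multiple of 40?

41

Integers whose pairwise differences are multiples of 40 are exactly those sharing a remainder mod 40. The 40 residue classes mod 40 are the pigeonholes.
With 40 integers one could put 1 in each residue class and have no class reach 2.
The 41st integer pushes some class to 2, so 40·1 + 1 = 41.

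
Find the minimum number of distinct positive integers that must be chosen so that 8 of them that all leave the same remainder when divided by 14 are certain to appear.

99

The 14 residue classes mod 14 are the pigeonholes.
With 98 integers one could put 7 in each residue class and have no class reach 8.
The 99th integer pushes some class to 8, so 14·7 + 1 = 99.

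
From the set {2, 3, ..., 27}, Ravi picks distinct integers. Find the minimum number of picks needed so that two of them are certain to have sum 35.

Two chosen integers sum to 35 exactly when both halves of some pair {x, 35−x} with 8 ≤ x ≤ 35−x ≤ 27 are chosen — 10 such pairs.
The remaining 6 elements (those with no distinct partner in range) can never complete a 35-sum, so the worst case takes all of them and one from each pair: 6 + 10 = 16.
By the pigeonhole principle, the 17th integer has to be the second member of some pair, so 16 + 1 = 17.

17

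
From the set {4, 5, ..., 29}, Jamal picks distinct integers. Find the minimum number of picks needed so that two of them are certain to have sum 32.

Group the elements by complementary pair {x, 32−x}: {4,28}, {5,27}, {6,26}, …, giving 12 two-element pairs, the single value 16 (it cannot pair with itself since the integers are distinct), and 1 integer whose partner 32−x falls outside [4,29].
By pigeonhole, treating each of those 14 groups as a pigeonhole, one can pick one integer per group — 14 integers — with no two summing to 32.
The 15th integer lands in an occupied pair, forcing a sum of 32.

15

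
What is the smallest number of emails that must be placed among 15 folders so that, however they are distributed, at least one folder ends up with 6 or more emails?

76

With 75 emails one could put exactly 5 in each of the 15 folders, and no folder would reach 6.
One more email must land in a folder that already has 5, giving it 6.
So 15 × 5 + 1 = 76 emails are required.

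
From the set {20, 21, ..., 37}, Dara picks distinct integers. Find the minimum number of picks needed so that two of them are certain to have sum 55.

A set avoiding the sum 55 can contain at most one of each pair {x, 55−x}, plus the 2 elements whose complement lies outside the range.
The integers 28, …, 37 (10 of them) are such a set: any two sum to at least 28+29 = 57 > 55.
By the pigeonhole principle, any 11th integer completes one of the 8 pairs, so 11 choices force a sum of 55.

11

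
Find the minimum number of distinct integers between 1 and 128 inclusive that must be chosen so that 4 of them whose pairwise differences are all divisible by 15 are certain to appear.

Integers whose pairwise differences are multiples of 15 are exactly those sharing a remainder mod 15. The 15 residue classes mod 15 are the pigeonholes.
With 45 integers one could put 3 in each residue class and have no class reach 4.
The 46th integer pushes some class to 4, so 15·3 + 1 = 46.

46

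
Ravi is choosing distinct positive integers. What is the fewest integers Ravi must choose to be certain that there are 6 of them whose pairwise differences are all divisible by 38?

Integers whose pairwise differences are multiples of 38 are exactly those sharing a remainder mod 38. The 38 residue classes mod 38 are the pigeonholes.
With 190 integers one could put 5 in each residue class and have no class reach 6.
The 191st integer pushes some class to 6, so 38·5 + 1 = 191.

191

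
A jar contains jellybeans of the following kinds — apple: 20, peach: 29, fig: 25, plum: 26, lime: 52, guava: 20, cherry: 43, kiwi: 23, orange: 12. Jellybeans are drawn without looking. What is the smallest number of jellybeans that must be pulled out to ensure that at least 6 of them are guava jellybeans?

236

In the worst case for collecting guava jellybeans, every non-guava jellybean comes out first.
There are 20 + 29 + 25 + 26 + 52 + 43 + 23 + 12 = 230 non-guava jellybeans altogether.
After those, each further jellybean must be guava, so 230 + 6 = 236 draws guarantee 6 guava jellybeans.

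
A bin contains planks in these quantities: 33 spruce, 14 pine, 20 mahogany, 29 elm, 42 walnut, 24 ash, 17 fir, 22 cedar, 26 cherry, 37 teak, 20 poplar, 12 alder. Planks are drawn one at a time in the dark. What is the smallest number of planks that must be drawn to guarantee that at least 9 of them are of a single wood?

Put each drawn plank into a box by wood. The largest draw with every box below 9 takes min(count, 8) from each wood.
Σ min(cᵢ, 8) = 8 + 8 + 8 + 8 + 8 + 8 + 8 + 8 + 8 + 8 + 8 + 8 = 96.
Draw number 96 + 1 = 97 must push one box to 9.

97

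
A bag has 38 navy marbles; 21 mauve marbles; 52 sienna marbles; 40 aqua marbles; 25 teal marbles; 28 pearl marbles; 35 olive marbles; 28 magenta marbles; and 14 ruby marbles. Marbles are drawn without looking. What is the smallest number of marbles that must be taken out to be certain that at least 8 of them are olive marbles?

In the worst case for collecting olive marbles, every non-olive marble comes out first.
There are 38 + 21 + 52 + 40 + 25 + 28 + 28 + 14 = 246 non-olive marbles altogether.
After those, each further marble must be olive, so 246 + 8 = 254 draws guarantee 8 olive marbles.

254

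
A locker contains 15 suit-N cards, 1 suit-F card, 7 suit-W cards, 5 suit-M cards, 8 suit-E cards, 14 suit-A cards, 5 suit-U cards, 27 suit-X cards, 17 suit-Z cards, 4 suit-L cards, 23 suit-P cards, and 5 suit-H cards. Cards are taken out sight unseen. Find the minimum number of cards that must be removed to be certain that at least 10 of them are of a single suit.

An adversary could hand out at most 9 cards per suit (7 suits run out sooner): 9 + 1 + 7 + 5 + 8 + 9 + 5 + 9 + 9 + 4 + 9 + 5 = 80 cards and still no suit has 10.
By pigeonhole, one more card lands in a suit already at 9, so 81 draws are enough and 80 are not.

81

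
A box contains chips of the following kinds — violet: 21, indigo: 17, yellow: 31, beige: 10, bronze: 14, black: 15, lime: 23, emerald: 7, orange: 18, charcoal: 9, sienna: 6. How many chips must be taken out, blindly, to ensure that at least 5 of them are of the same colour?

45

An adversary could hand out at most 4 chips per colour: 4 + 4 + 4 + 4 + 4 + 4 + 4 + 4 + 4 + 4 + 4 = 44 chips and still no colour has 5.
By the pigeonhole principle, one more chip lands in a colour already at 4, so 45 draws are enough and 44 are not.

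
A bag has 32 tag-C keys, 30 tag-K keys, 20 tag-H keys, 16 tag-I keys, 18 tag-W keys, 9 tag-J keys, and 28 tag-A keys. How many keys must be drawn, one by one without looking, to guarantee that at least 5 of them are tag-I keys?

In the worst case for collecting tag-I keys, every non-tag-I key comes out first.
There are 32 + 30 + 20 + 18 + 9 + 28 = 137 non-tag-I keys altogether.
After those, each further key must be tag-I, so 137 + 5 = 142 draws guarantee 5 tag-I keys.

142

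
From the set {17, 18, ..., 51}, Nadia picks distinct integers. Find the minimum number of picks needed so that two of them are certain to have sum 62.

22

Group the elements by complementary pair {x, 62−x}: {17,45}, {18,44}, {19,43}, …, giving 14 two-element pairs, the single value 31 (it cannot pair with itself since the integers are distinct), and 6 integers whose partner 62−x falls outside [17,51].
By pigeonhole, treating each of those 21 groups as a pigeonhole, one can pick one integer per group — 21 integers — with no two summing to 62.
The 22nd integer lands in an occupied pair, forcing a sum of 62.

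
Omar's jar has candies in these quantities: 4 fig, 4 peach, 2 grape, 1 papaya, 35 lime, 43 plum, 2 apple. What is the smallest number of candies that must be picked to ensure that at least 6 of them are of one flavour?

24

Put each drawn candy into a box by flavour. The largest draw with every box below 6 takes min(count, 5) from each flavour; flavours with fewer than 5 contribute all they have.
Σ min(cᵢ, 5) = 4 + 4 + 2 + 1 + 5 + 5 + 2 = 23.
Draw number 23 + 1 = 24 must push one box to 6.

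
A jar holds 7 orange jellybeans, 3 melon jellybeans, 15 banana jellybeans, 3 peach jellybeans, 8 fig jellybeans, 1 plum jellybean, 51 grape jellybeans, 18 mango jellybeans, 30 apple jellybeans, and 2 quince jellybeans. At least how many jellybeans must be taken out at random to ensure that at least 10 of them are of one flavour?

61

The 10 flavours are the holes; the jellybeans drawn are the pigeons.
To avoid 10 of any one flavour, the worst case takes at most 9 of each flavour, or every jellybean of a flavour that has fewer than 9.
That gives 7 + 3 + 9 + 3 + 8 + 1 + 9 + 9 + 9 + 2 = 60 jellybeans with no flavour reaching 10.
The next jellybean forces some flavour to 10, so 60 + 1 = 61.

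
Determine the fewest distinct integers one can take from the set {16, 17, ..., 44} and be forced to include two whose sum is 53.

19

A set avoiding the sum 53 can contain at most one of each pair {x, 53−x}, plus the 7 elements whose complement lies outside the range.
The integers 27, …, 44 (18 of them) are such a set: any two sum to at least 27+28 = 55 > 53.
Pigeonhole: any 19th integer completes one of the 11 pairs, so 19 choices force a sum of 53.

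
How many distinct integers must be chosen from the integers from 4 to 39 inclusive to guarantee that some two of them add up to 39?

21

Two chosen integers sum to 39 exactly when both halves of some pair {x, 39−x} with 4 ≤ x ≤ 39−x ≤ 35 are chosen — 16 such pairs.
The remaining 4 elements (those with no distinct partner in range) can never complete a 39-sum, so the worst case takes all of them and one from each pair: 4 + 16 = 20.
By the pigeonhole principle, the 21st integer has to be the second member of some pair, so 20 + 1 = 21.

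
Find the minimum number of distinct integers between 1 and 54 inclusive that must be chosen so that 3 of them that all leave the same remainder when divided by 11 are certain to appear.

By pigeonhole, the 11 residue classes mod 11 are the pigeonholes.
With 22 integers one could put 2 in each residue class and have no class reach 3.
The 23rd integer pushes some class to 3, so 11·2 + 1 = 23.

23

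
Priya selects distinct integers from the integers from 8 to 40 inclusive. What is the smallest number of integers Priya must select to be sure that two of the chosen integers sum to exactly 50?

19

Two chosen integers sum to 50 exactly when both halves of some pair {x, 50−x} with 10 ≤ x ≤ 50−x ≤ 40 are chosen — 15 such pairs.
The remaining 3 elements (those with no distinct partner in range) can never complete a 50-sum, so the worst case takes all of them and one from each pair: 3 + 15 = 18.
By pigeonhole, the 19th integer has to be the second member of some pair, so 18 + 1 = 19.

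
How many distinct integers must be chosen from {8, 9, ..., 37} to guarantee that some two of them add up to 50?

19

Group the elements by complementary pair {x, 50−x}: {13,37}, {14,36}, {15,35}, …, giving 12 two-element pairs, the single value 25 (it cannot pair with itself since the integers are distinct), and 5 integers whose partner 50−x falls outside [8,37].
Treating each of those 18 groups as a pigeonhole, one can pick one integer per group — 18 integers — with no two summing to 50.
The 19th integer lands in an occupied pair, forcing a sum of 50.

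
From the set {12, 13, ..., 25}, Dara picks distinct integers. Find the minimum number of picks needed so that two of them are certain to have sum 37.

8

Group the elements by complementary pair {x, 37−x}: {12,25}, {13,24}, {14,23}, …, giving 7 two-element pairs.
Treating each of those 7 groups as a pigeonhole, one can pick one integer per group — 7 integers — with no two summing to 37.
The 8th integer lands in an occupied pair, forcing a sum of 37.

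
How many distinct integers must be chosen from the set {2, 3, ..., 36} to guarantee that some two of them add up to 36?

20

Two chosen integers sum to 36 exactly when both halves of some pair {x, 36−x} with 2 ≤ x ≤ 36−x ≤ 34 are chosen — 16 such pairs.
The remaining 3 elements (those with no distinct partner in range) can never complete a 36-sum, so the worst case takes all of them and one from each pair: 3 + 16 = 19.
The 20th integer has to be the second member of some pair, so 19 + 1 = 20.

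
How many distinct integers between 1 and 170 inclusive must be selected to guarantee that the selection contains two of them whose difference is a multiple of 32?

Integers whose pairwise differences are multiples of 32 are exactly those sharing a remainder mod 32. The 32 residue classes mod 32 are the pigeonholes.
With 32 integers one could put 1 in each residue class and have no class reach 2.
The 33rd integer pushes some class to 2, so 32·1 + 1 = 33.

33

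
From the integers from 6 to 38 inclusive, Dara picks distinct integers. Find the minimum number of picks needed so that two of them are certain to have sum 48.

20

A set avoiding the sum 48 can contain at most one of each pair {x, 48−x}, plus the 5 elements whose complement lies outside the range or equal to its own complement.
The integers 6, …, 24 (19 of them) are such a set: any two sum to at least 6+7 = 13 and at most 23+24 = 47 < 48.
Pigeonhole: any 20th integer completes one of the 14 pairs, so 20 choices force a sum of 48.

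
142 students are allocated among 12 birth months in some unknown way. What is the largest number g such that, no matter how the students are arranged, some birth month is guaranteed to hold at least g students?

The 12 birth months are the holes and the 142 students are the pigeons.
If every birth month held at most 11 students, the total would be at most 12 × 11 = 132, which is less than 142.
So some birth month holds at least ⌈142/12⌉ = 12 students.

12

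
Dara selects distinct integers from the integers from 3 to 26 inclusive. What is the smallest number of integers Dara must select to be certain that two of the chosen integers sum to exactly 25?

Group the elements by complementary pair {x, 25−x}: {3,22}, {4,21}, {5,20}, …, giving 10 two-element pairs and 4 integers whose partner 25−x falls outside [3,26].
Treating each of those 14 groups as a pigeonhole, one can pick one integer per group — 14 integers — with no two summing to 25.
The 15th integer lands in an occupied pair, forcing a sum of 25.

15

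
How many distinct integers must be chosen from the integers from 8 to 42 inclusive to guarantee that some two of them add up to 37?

25

Two chosen integers sum to 37 exactly when both halves of some pair {x, 37−x} with 8 ≤ x ≤ 37−x ≤ 29 are chosen — 11 such pairs.
The remaining 13 elements (those with no distinct partner in range) can never complete a 37-sum, so the worst case takes all of them and one from each pair: 13 + 11 = 24.
By pigeonhole, the 25th integer has to be the second member of some pair, so 24 + 1 = 25.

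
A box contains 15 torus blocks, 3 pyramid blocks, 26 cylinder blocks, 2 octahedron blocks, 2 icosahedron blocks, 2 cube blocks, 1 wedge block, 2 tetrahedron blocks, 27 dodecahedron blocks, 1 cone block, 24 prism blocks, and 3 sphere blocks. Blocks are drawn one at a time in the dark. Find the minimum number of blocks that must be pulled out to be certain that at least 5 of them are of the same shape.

An adversary could hand out at most 4 blocks per shape (8 shapes run out sooner): 4 + 3 + 4 + 2 + 2 + 2 + 1 + 2 + 4 + 1 + 4 + 3 = 32 blocks and still no shape has 5.
One more block lands in a shape already at 4, so 33 draws are enough and 32 are not.

33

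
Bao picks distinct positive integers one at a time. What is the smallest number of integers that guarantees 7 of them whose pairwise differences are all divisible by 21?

127

Integers whose pairwise differences are multiples of 21 are exactly those sharing a remainder mod 21. The 21 residue classes mod 21 are the pigeonholes.
With 126 integers one could put 6 in each residue class and have no class reach 7.
The 127th integer pushes some class to 7, so 21·6 + 1 = 127.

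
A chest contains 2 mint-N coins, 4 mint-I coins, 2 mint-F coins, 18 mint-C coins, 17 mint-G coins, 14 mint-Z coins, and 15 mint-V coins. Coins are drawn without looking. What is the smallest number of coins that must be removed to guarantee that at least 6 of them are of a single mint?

Pigeonhole: put each drawn coin into a box by mint. The largest draw with every box below 6 takes min(count, 5) from each mint; mints with fewer than 5 contribute all they have.
Σ min(cᵢ, 5) = 2 + 4 + 2 + 5 + 5 + 5 + 5 = 28.
Draw number 28 + 1 = 29 must push one box to 6.

29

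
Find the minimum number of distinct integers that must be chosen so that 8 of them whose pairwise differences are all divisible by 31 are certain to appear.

218

Integers whose pairwise differences are multiples of 31 are exactly those sharing a remainder mod 31. The 31 residue classes mod 31 are the pigeonholes.
With 217 integers one could put 7 in each residue class and have no class reach 8.
The 218th integer pushes some class to 8, so 31·7 + 1 = 218.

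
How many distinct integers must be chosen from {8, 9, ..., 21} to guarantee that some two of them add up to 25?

10

Group the elements by complementary pair {x, 25−x}: {8,17}, {9,16}, {10,15}, …, giving 5 two-element pairs and 4 integers whose partner 25−x falls outside [8,21].
Pigeonhole: treating each of those 9 groups as a pigeonhole, one can pick one integer per group — 9 integers — with no two summing to 25.
The 10th integer lands in an occupied pair, forcing a sum of 25.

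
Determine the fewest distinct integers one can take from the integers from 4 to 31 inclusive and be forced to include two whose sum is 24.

21

Group the elements by complementary pair {x, 24−x}: {4,20}, {5,19}, {6,18}, …, giving 8 two-element pairs, the single value 12 (it cannot pair with itself since the integers are distinct), and 11 integers whose partner 24−x falls outside [4,31].
Treating each of those 20 groups as a pigeonhole, one can pick one integer per group — 20 integers — with no two summing to 24.
The 21st integer lands in an occupied pair, forcing a sum of 24.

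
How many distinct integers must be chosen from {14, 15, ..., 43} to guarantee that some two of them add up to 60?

18

Two chosen integers sum to 60 exactly when both halves of some pair {x, 60−x} with 17 ≤ x ≤ 60−x ≤ 43 are chosen — 13 such pairs.
The remaining 4 elements (those with no distinct partner in range) can never complete a 60-sum, so the worst case takes all of them and one from each pair: 4 + 13 = 17.
The 18th integer has to be the second member of some pair, so 17 + 1 = 18.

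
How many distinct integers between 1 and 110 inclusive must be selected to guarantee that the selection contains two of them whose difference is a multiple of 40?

41

Integers whose pairwise differences are multiples of 40 are exactly those sharing a remainder mod 40. The 40 residue classes mod 40 are the pigeonholes.
With 40 integers one could put 1 in each residue class and have no class reach 2.
The 41st integer pushes some class to 2, so 40·1 + 1 = 41.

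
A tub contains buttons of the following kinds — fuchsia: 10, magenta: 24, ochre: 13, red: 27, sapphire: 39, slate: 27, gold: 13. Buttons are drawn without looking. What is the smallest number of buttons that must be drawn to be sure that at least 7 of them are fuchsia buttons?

150

In the worst case for collecting fuchsia buttons, every non-fuchsia button comes out first.
There are 24 + 13 + 27 + 39 + 27 + 13 = 143 non-fuchsia buttons altogether.
After those, each further button must be fuchsia, so 143 + 7 = 150 draws guarantee 7 fuchsia buttons.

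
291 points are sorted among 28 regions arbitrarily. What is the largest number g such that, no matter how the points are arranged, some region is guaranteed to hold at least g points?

11

Pigeonhole: the 28 regions are the holes and the 291 points are the pigeons.
If every region held at most 10 points, the total would be at most 28 × 10 = 280, which is less than 291.
So some region holds at least ⌈291/28⌉ = 11 points.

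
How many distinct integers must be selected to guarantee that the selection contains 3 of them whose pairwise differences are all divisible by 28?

Integers whose pairwise differences are multiples of 28 are exactly those sharing a remainder mod 28. The 28 residue classes mod 28 are the pigeonholes.
With 56 integers one could put 2 in each residue class and have no class reach 3.
The 57th integer pushes some class to 3, so 28·2 + 1 = 57.

57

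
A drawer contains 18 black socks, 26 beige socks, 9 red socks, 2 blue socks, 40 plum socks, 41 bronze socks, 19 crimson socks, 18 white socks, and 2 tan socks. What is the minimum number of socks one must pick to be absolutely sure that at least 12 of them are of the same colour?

80

The 9 colours are the holes; the socks drawn are the pigeons.
To avoid 12 of any one colour, the worst case takes at most 11 of each colour, or every sock of a colour that has fewer than 11.
That gives 11 + 11 + 9 + 2 + 11 + 11 + 11 + 11 + 2 = 79 socks with no colour reaching 12.
The next sock forces some colour to 12, so 79 + 1 = 80.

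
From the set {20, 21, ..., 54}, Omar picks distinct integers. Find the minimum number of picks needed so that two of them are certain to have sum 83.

A set avoiding the sum 83 can contain at most one of each pair {x, 83−x}, plus the 9 elements whose complement lies outside the range.
The integers 20, …, 41 (22 of them) are such a set: any two sum to at least 20+21 = 41 and at most 40+41 = 81 < 83.
Pigeonhole: any 23rd integer completes one of the 13 pairs, so 23 choices force a sum of 83.

23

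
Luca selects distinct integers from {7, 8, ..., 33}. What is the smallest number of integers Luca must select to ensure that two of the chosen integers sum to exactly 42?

16

Group the elements by complementary pair {x, 42−x}: {9,33}, {10,32}, {11,31}, …, giving 12 two-element pairs, the single value 21 (it cannot pair with itself since the integers are distinct), and 2 integers whose partner 42−x falls outside [7,33].
By pigeonhole, treating each of those 15 groups as a pigeonhole, one can pick one integer per group — 15 integers — with no two summing to 42.
The 16th integer lands in an occupied pair, forcing a sum of 42.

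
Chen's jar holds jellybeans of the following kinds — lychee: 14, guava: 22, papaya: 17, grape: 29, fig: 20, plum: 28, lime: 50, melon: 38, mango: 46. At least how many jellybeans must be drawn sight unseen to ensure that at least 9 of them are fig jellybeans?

253

In the worst case for collecting fig jellybeans, every non-fig jellybean comes out first.
There are 14 + 22 + 17 + 29 + 28 + 50 + 38 + 46 = 244 non-fig jellybeans altogether.
After those, each further jellybean must be fig, so 244 + 9 = 253 draws guarantee 9 fig jellybeans.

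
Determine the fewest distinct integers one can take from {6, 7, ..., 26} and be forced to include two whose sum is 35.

Two chosen integers sum to 35 exactly when both halves of some pair {x, 35−x} with 9 ≤ x ≤ 35−x ≤ 26 are chosen — 9 such pairs.
The remaining 3 elements (those with no distinct partner in range) can never complete a 35-sum, so the worst case takes all of them and one from each pair: 3 + 9 = 12.
Pigeonhole: the 13th integer has to be the second member of some pair, so 12 + 1 = 13.

13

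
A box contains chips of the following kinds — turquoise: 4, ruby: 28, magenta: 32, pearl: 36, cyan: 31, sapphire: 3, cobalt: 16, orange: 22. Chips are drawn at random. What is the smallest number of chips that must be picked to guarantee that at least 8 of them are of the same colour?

An adversary could hand out at most 7 chips per colour (turquoise, sapphire run out sooner): 4 + 7 + 7 + 7 + 7 + 3 + 7 + 7 = 49 chips and still no colour has 8.
One more chip lands in a colour already at 7, so 50 draws are enough and 49 are not.

50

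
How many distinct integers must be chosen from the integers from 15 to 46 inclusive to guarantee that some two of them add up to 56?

20

Group the elements by complementary pair {x, 56−x}: {15,41}, {16,40}, {17,39}, …, giving 13 two-element pairs, the single value 28 (it cannot pair with itself since the integers are distinct), and 5 integers whose partner 56−x falls outside [15,46].
Treating each of those 19 groups as a pigeonhole, one can pick one integer per group — 19 integers — with no two summing to 56.
The 20th integer lands in an occupied pair, forcing a sum of 56.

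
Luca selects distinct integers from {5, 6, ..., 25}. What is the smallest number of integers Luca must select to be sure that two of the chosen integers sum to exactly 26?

14

Two chosen integers sum to 26 exactly when both halves of some pair {x, 26−x} with 5 ≤ x ≤ 26−x ≤ 21 are chosen — 8 such pairs.
The remaining 5 elements (those with no distinct partner in range) can never complete a 26-sum, so the worst case takes all of them and one from each pair: 5 + 8 = 13.
By pigeonhole, the 14th integer has to be the second member of some pair, so 13 + 1 = 14.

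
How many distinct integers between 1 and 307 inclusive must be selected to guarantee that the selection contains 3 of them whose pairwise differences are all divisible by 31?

63

Integers whose pairwise differences are multiples of 31 are exactly those sharing a remainder mod 31. By pigeonhole, the 31 residue classes mod 31 are the pigeonholes.
With 62 integers one could put 2 in each residue class and have no class reach 3.
The 63rd integer pushes some class to 3, so 31·2 + 1 = 63.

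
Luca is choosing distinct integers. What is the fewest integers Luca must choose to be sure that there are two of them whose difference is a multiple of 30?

Integers whose pairwise differences are multiples of 30 are exactly those sharing a remainder mod 30. The 30 residue classes mod 30 are the pigeonholes.
With 30 integers one could put 1 in each residue class and have no class reach 2.
The 31st integer pushes some class to 2, so 30·1 + 1 = 31.

31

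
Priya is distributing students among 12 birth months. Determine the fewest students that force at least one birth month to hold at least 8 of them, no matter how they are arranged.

85

With 84 students one could put exactly 7 in each of the 12 birth months, and no birth month would reach 8.
By the pigeonhole principle, one more student must land in a birth month that already has 7, giving it 8.
So 12 × 7 + 1 = 85 students are required.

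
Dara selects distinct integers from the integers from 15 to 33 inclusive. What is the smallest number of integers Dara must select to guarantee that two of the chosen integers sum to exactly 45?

12

A set avoiding the sum 45 can contain at most one of each pair {x, 45−x}, plus the 3 elements whose complement lies outside the range.
The integers 23, …, 33 (11 of them) are such a set: any two sum to at least 23+24 = 47 > 45.
Pigeonhole: any 12th integer completes one of the 8 pairs, so 12 choices force a sum of 45.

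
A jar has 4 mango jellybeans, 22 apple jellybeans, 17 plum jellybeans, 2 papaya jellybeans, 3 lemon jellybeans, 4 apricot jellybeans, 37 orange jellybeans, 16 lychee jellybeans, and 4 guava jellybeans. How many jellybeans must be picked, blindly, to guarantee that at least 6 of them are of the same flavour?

The 9 flavours are the holes; the jellybeans drawn are the pigeons.
To avoid 6 of any one flavour, the worst case takes at most 5 of each flavour, or every jellybean of a flavour that has fewer than 5.
That gives 4 + 5 + 5 + 2 + 3 + 4 + 5 + 5 + 4 = 37 jellybeans with no flavour reaching 6.
The next jellybean forces some flavour to 6, so 37 + 1 = 38.

38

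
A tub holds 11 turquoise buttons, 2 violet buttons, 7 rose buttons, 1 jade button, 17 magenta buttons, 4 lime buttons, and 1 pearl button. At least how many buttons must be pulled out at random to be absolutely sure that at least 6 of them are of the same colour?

The 7 colours are the holes; the buttons drawn are the pigeons.
To avoid 6 of any one colour, the worst case takes at most 5 of each colour, or every button of a colour that has fewer than 5.
That gives 5 + 2 + 5 + 1 + 5 + 4 + 1 = 23 buttons with no colour reaching 6.
The next button forces some colour to 6, so 23 + 1 = 24.

24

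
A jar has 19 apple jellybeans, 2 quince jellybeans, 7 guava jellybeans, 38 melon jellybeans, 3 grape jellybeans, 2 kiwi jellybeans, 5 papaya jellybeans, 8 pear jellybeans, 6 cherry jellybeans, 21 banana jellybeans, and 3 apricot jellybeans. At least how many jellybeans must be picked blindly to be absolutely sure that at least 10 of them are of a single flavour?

64

Pigeonhole: the 11 flavours are the holes; the jellybeans drawn are the pigeons.
To avoid 10 of any one flavour, the worst case takes at most 9 of each flavour, or every jellybean of a flavour that has fewer than 9.
That gives 9 + 2 + 7 + 9 + 3 + 2 + 5 + 8 + 6 + 9 + 3 = 63 jellybeans with no flavour reaching 10.
The next jellybean forces some flavour to 10, so 63 + 1 = 64.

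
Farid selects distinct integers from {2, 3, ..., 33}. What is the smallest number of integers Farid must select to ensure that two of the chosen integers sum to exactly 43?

21

A set avoiding the sum 43 can contain at most one of each pair {x, 43−x}, plus the 8 elements whose complement lies outside the range.
The integers 2, …, 21 (20 of them) are such a set: any two sum to at least 2+3 = 5 and at most 20+21 = 41 < 43.
By the pigeonhole principle, any 21st integer completes one of the 12 pairs, so 21 choices force a sum of 43.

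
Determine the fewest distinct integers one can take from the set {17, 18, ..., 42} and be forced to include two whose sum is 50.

19

Two chosen integers sum to 50 exactly when both halves of some pair {x, 50−x} with 17 ≤ x ≤ 50−x ≤ 33 are chosen — 8 such pairs.
The remaining 10 elements (those with no distinct partner in range) can never complete a 50-sum, so the worst case takes all of them and one from each pair: 10 + 8 = 18.
Pigeonhole: the 19th integer has to be the second member of some pair, so 18 + 1 = 19.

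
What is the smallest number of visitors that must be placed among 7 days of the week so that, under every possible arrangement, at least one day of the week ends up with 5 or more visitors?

With 28 visitors one could put exactly 4 in each of the 7 days of the week, and no day of the week would reach 5.
One more visitor must land in a day of the week that already has 4, giving it 5.
So 7 × 4 + 1 = 29 visitors are required.

29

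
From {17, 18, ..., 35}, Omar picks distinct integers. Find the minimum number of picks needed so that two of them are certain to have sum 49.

A set avoiding the sum 49 can contain at most one of each pair {x, 49−x}, plus the 3 elements whose complement lies outside the range.
The integers 25, …, 35 (11 of them) are such a set: any two sum to at least 25+26 = 51 > 49.
Any 12th integer completes one of the 8 pairs, so 12 choices force a sum of 49.

12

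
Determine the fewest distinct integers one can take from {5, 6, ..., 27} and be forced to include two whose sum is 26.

Two chosen integers sum to 26 exactly when both halves of some pair {x, 26−x} with 5 ≤ x ≤ 26−x ≤ 21 are chosen — 8 such pairs.
The remaining 7 elements (those with no distinct partner in range) can never complete a 26-sum, so the worst case takes all of them and one from each pair: 7 + 8 = 15.
By pigeonhole, the 16th integer has to be the second member of some pair, so 15 + 1 = 16.

16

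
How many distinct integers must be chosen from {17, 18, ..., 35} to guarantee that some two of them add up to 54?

12

A set avoiding the sum 54 can contain at most one of each pair {x, 54−x}, plus the 3 elements whose complement lies outside the range or equal to its own complement.
The integers 17, …, 27 (11 of them) are such a set: any two sum to at least 17+18 = 35 and at most 26+27 = 53 < 54.
Pigeonhole: any 12th integer completes one of the 8 pairs, so 12 choices force a sum of 54.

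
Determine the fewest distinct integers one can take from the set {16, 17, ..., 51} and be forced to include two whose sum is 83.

27

A set avoiding the sum 83 can contain at most one of each pair {x, 83−x}, plus the 16 elements whose complement lies outside the range.
The integers 16, …, 41 (26 of them) are such a set: any two sum to at least 16+17 = 33 and at most 40+41 = 81 < 83.
Any 27th integer completes one of the 10 pairs, so 27 choices force a sum of 83.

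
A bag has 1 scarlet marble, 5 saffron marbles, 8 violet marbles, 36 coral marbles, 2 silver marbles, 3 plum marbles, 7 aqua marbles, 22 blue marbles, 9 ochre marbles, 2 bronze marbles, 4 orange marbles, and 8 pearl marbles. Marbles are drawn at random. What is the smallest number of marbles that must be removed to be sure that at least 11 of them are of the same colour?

The 12 colours are the holes; the marbles drawn are the pigeons.
To avoid 11 of any one colour, the worst case takes at most 10 of each colour, or every marble of a colour that has fewer than 10.
That gives 1 + 5 + 8 + 10 + 2 + 3 + 7 + 10 + 9 + 2 + 4 + 8 = 69 marbles with no colour reaching 11.
The next marble forces some colour to 11, so 69 + 1 = 70.

70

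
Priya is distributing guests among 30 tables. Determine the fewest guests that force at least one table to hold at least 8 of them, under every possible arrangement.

211

With 210 guests one could put exactly 7 in each of the 30 tables, and no table would reach 8.
One more guest must land in a table that already has 7, giving it 8.
So 30 × 7 + 1 = 211 guests are required.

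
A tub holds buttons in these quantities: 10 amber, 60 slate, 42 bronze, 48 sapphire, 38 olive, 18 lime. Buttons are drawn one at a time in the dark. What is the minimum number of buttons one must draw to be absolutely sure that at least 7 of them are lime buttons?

In the worst case for collecting lime buttons, every non-lime button comes out first.
There are 10 + 60 + 42 + 48 + 38 = 198 non-lime buttons altogether.
After those, each further button must be lime, so 198 + 7 = 205 draws guarantee 7 lime buttons.

205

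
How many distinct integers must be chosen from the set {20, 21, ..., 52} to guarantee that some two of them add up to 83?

23

A set avoiding the sum 83 can contain at most one of each pair {x, 83−x}, plus the 11 elements whose complement lies outside the range.
The integers 20, …, 41 (22 of them) are such a set: any two sum to at least 20+21 = 41 and at most 40+41 = 81 < 83.
Any 23rd integer completes one of the 11 pairs, so 23 choices force a sum of 83.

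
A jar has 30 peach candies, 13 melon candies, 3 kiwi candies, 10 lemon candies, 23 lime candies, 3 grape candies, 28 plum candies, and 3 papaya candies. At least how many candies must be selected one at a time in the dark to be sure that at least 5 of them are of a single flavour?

Put each drawn candy into a box by flavour. The largest draw with every box below 5 takes min(count, 4) from each flavour; flavours with fewer than 4 contribute all they have.
Σ min(cᵢ, 4) = 4 + 4 + 3 + 4 + 4 + 3 + 4 + 3 = 29.
Draw number 29 + 1 = 30 must push one box to 5.

30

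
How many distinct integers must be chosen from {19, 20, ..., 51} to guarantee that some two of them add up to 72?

19

Group the elements by complementary pair {x, 72−x}: {21,51}, {22,50}, {23,49}, …, giving 15 two-element pairs, the single value 36 (it cannot pair with itself since the integers are distinct), and 2 integers whose partner 72−x falls outside [19,51].
Treating each of those 18 groups as a pigeonhole, one can pick one integer per group — 18 integers — with no two summing to 72.
The 19th integer lands in an occupied pair, forcing a sum of 72.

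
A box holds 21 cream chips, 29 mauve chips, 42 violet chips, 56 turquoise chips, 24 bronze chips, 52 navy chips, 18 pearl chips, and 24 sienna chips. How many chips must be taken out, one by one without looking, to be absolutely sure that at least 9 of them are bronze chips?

In the worst case for collecting bronze chips, every non-bronze chip comes out first.
There are 21 + 29 + 42 + 56 + 52 + 18 + 24 = 242 non-bronze chips altogether.
After those, each further chip must be bronze, so 242 + 9 = 251 draws guarantee 9 bronze chips.

251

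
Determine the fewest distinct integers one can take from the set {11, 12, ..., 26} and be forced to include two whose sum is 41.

11

A set avoiding the sum 41 can contain at most one of each pair {x, 41−x}, plus the 4 elements whose complement lies outside the range.
The integers 11, …, 20 (10 of them) are such a set: any two sum to at least 11+12 = 23 and at most 19+20 = 39 < 41.
Any 11th integer completes one of the 6 pairs, so 11 choices force a sum of 41.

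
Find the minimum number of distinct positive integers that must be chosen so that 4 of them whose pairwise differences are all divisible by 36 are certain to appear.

Integers whose pairwise differences are multiples of 36 are exactly those sharing a remainder mod 36. By the pigeonhole principle, the 36 residue classes mod 36 are the pigeonholes.
With 108 integers one could put 3 in each residue class and have no class reach 4.
The 109th integer pushes some class to 4, so 36·3 + 1 = 109.

109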